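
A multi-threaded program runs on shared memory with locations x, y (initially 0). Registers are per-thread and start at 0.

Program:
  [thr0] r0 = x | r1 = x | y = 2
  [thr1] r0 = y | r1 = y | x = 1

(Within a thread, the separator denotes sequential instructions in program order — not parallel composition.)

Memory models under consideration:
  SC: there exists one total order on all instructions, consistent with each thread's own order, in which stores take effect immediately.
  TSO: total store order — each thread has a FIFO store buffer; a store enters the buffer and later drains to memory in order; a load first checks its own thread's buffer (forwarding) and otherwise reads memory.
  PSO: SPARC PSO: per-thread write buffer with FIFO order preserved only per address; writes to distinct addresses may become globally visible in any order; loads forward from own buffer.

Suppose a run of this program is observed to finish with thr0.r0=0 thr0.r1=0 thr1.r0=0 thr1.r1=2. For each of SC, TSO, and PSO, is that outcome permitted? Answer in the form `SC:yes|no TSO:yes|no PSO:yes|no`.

SC:yes TSO:yes PSO:yes

outcome vector order: (thr0.r0,thr0.r1,thr1.r0,thr1.r1)
under SC → <0 0 0 0>; <0 0 0 2>; <0 0 2 2>; <0 1 0 0>; <1 1 0 0>
under TSO → <0 0 0 0>; <0 0 0 2>; <0 0 2 2>; <0 1 0 0>; <1 1 0 0>
under PSO → <0 0 0 0>; <0 0 0 2>; <0 0 2 2>; <0 1 0 0>; <1 1 0 0>
target <0 0 0 2> ∈ {SC,TSO,PSO}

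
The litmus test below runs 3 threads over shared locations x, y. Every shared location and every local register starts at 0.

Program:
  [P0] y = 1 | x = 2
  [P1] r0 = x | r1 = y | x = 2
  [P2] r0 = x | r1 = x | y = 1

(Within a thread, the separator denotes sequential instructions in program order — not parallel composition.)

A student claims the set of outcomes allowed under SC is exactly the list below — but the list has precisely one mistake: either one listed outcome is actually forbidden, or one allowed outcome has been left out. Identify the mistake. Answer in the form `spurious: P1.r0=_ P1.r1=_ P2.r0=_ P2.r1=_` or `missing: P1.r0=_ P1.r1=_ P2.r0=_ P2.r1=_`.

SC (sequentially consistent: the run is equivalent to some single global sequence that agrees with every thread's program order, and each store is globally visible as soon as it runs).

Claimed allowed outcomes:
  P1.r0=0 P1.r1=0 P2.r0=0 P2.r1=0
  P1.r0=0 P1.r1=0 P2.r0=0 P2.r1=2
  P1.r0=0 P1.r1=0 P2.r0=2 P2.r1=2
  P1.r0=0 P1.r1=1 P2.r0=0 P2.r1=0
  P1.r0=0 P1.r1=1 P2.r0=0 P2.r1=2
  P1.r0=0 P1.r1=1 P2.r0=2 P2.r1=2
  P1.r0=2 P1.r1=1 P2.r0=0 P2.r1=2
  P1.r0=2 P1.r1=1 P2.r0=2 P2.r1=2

missing: P1.r0=2 P1.r1=1 P2.r0=0 P2.r1=0

outcome vector order: (P1.r0,P1.r1,P2.r0,P2.r1)
SC (9): 0000; 0002; 0022; 0100; 0102; 0122; 2100; 2102; 2122
SC∖claimed = {2100}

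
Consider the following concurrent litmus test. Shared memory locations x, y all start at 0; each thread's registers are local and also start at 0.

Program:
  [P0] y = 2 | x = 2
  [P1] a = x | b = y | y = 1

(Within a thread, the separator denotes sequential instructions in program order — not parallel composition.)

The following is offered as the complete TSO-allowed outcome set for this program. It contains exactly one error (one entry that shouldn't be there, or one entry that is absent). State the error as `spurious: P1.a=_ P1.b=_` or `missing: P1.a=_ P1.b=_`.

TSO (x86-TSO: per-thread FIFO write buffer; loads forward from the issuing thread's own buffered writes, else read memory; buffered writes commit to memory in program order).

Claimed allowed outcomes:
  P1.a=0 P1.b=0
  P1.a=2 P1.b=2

outcome vector order: (P1.a,P1.b)
[TSO] allowed = {0/0; 0/2; 2/2}
TSO∖claimed = {0/2}

missing: P1.a=0 P1.b=2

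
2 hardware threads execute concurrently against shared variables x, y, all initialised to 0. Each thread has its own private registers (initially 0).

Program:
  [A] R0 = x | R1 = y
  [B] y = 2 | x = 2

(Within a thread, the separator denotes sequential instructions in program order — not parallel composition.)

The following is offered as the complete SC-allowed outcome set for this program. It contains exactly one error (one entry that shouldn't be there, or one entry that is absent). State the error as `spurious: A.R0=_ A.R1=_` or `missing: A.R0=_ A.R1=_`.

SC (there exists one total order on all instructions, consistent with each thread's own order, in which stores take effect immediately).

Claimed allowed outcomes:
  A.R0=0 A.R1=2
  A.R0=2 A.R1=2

outcome vector order: (A.R0,A.R1)
under SC → <0 0>, <0 2>, <2 2>
SC∖claimed = {<0 0>}

missing: A.R0=0 A.R1=0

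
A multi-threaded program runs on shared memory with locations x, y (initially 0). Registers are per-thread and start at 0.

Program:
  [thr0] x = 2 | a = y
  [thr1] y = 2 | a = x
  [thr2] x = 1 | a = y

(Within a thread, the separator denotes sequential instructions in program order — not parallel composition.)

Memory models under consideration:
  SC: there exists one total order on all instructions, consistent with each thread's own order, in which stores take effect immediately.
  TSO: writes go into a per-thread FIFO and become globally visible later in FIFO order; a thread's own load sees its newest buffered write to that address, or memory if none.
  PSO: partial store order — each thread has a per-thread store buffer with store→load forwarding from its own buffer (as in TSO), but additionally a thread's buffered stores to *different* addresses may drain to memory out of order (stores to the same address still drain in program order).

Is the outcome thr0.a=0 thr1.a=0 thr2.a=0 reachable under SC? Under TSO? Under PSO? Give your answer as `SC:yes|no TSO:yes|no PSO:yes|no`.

outcome vector order: (thr0.a,thr1.a,thr2.a)
SC (9): 010; 012; 020; 022; 202; 210; 212; 220; 222
TSO (12): 000; 002; 010; 012; 020; 022; 200; 202; 210; 212; 220; 222
PSO (12): 000; 002; 010; 012; 020; 022; 200; 202; 210; 212; 220; 222
target 000 ∈ {TSO,PSO}

SC:no TSO:yes PSO:yes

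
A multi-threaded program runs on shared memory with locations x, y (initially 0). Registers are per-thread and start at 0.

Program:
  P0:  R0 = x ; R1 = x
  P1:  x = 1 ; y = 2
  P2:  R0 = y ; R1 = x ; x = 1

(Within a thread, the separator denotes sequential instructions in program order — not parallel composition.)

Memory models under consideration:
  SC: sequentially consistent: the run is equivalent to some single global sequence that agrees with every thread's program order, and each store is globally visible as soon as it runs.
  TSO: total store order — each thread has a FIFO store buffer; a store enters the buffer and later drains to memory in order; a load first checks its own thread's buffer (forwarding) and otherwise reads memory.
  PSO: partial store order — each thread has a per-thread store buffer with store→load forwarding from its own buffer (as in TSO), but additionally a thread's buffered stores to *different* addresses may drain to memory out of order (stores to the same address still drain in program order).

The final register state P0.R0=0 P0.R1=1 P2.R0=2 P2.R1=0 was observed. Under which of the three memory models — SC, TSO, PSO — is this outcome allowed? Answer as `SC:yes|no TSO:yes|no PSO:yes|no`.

SC:no TSO:no PSO:yes

outcome vector order: (P0.R0,P0.R1,P2.R0,P2.R1)
under SC → (0,0,0,0) (0,0,0,1) (0,0,2,1) (0,1,0,0) (0,1,0,1) (0,1,2,1) (1,1,0,0) (1,1,0,1) (1,1,2,1)
under TSO → (0,0,0,0) (0,0,0,1) (0,0,2,1) (0,1,0,0) (0,1,0,1) (0,1,2,1) (1,1,0,0) (1,1,0,1) (1,1,2,1)
under PSO → (0,0,0,0) (0,0,0,1) (0,0,2,0) (0,0,2,1) (0,1,0,0) (0,1,0,1) (0,1,2,0) (0,1,2,1) (1,1,0,0) (1,1,0,1) (1,1,2,0) (1,1,2,1)
target (0,1,2,0) ∈ {PSO}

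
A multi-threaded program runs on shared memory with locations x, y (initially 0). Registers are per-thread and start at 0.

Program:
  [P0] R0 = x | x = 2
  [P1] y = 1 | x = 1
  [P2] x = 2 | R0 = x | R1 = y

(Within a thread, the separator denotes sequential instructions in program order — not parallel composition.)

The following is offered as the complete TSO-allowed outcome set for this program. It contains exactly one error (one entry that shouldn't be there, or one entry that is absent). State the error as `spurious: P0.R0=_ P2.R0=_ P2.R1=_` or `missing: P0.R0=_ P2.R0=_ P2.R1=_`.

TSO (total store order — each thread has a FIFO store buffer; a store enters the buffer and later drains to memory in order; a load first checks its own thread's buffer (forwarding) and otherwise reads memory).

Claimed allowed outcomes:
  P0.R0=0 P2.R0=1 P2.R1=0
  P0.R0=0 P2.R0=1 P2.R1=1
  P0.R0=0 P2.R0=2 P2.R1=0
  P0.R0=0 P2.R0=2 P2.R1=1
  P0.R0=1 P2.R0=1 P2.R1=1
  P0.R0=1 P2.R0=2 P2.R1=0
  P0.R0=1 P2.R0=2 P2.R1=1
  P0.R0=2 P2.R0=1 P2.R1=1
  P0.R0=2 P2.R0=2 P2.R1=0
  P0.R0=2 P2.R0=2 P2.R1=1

spurious: P0.R0=0 P2.R0=1 P2.R1=0

outcome vector order: (P0.R0,P2.R0,P2.R1)
TSO: 9 outcomes — {011 020 021 111 120 121 211 220 221}
claimed∖TSO = {010}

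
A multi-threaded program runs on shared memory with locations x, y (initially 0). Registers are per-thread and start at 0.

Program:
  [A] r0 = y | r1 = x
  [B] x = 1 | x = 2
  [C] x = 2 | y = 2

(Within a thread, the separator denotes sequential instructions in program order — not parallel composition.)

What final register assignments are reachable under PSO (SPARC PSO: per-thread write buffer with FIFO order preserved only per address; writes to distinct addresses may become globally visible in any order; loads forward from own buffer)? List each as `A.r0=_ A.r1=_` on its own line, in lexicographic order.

A.r0=0 A.r1=0
A.r0=0 A.r1=1
A.r0=0 A.r1=2
A.r0=2 A.r1=0
A.r0=2 A.r1=1
A.r0=2 A.r1=2

outcome vector order: (A.r0,A.r1)
|PSO outcomes| = 6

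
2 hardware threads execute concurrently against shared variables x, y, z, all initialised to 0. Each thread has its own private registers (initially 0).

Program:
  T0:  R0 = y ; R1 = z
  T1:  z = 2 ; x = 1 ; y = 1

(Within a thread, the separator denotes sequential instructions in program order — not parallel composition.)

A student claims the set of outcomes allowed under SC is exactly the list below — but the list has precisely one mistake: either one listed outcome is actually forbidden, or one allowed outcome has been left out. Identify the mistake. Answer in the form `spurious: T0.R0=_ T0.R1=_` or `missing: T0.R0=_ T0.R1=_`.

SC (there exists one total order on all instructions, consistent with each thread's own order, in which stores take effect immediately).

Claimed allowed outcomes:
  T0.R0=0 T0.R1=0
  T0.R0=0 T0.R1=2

outcome vector order: (T0.R0,T0.R1)
under SC → 0/0 0/2 1/2
SC∖claimed = {1/2}

missing: T0.R0=1 T0.R1=2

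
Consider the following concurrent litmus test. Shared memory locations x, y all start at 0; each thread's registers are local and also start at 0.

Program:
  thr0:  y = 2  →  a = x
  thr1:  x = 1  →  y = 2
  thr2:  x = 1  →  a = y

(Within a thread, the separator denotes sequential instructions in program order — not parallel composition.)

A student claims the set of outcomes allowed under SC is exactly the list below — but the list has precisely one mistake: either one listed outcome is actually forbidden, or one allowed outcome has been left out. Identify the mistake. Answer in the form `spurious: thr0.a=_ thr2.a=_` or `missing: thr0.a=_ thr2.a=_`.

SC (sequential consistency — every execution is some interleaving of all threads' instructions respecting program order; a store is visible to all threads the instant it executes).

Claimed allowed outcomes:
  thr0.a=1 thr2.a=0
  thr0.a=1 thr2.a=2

missing: thr0.a=0 thr2.a=2

outcome vector order: (thr0.a,thr2.a)
SC: 3 outcomes — {(0,2) (1,0) (1,2)}
SC∖claimed = {(0,2)}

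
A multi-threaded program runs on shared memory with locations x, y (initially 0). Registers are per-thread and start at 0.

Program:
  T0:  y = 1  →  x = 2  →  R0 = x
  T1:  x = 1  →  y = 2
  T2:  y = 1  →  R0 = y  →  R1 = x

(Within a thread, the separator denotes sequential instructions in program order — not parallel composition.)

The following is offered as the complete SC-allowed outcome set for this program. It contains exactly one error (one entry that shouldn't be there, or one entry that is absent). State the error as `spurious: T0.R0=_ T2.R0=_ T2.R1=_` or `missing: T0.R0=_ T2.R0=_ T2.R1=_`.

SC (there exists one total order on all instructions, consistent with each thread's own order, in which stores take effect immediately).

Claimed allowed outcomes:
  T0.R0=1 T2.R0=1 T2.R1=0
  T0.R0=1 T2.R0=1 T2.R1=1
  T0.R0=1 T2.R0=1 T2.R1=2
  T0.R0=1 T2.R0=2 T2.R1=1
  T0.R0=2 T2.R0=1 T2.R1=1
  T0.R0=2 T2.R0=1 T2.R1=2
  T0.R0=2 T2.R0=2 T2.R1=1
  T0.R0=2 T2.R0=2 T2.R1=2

outcome vector order: (T0.R0,T2.R0,T2.R1)
[SC] allowed = {<1 1 0>; <1 1 1>; <1 1 2>; <1 2 1>; <2 1 0>; <2 1 1>; <2 1 2>; <2 2 1>; <2 2 2>}
SC∖claimed = {<2 1 0>}

missing: T0.R0=2 T2.R0=1 T2.R1=0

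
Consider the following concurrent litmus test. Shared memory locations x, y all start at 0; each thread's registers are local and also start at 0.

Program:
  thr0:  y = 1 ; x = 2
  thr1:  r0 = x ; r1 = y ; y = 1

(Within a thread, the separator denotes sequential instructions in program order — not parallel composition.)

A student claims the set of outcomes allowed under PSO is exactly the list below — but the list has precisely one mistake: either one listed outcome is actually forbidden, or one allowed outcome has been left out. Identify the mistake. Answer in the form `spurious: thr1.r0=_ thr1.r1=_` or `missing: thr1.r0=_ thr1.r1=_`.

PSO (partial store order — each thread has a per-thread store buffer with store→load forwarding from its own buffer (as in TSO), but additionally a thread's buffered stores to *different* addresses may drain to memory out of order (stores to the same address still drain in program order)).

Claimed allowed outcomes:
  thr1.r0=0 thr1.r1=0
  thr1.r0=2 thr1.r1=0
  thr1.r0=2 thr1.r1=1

missing: thr1.r0=0 thr1.r1=1

outcome vector order: (thr1.r0,thr1.r1)
[PSO] allowed = {00; 01; 20; 21}
PSO∖claimed = {01}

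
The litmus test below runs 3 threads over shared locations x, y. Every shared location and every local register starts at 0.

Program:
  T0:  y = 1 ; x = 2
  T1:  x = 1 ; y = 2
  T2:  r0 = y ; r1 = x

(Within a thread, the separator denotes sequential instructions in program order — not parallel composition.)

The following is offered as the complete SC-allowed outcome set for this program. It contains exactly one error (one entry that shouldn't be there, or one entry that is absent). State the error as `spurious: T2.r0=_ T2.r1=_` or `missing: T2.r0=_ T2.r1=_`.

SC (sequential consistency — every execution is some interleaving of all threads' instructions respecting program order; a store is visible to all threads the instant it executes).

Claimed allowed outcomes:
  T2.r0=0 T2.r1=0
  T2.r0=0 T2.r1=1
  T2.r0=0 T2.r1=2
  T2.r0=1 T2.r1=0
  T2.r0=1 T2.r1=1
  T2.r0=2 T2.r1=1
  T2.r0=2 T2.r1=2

outcome vector order: (T2.r0,T2.r1)
[SC] allowed = {00, 01, 02, 10, 11, 12, 21, 22}
SC∖claimed = {12}

missing: T2.r0=1 T2.r1=2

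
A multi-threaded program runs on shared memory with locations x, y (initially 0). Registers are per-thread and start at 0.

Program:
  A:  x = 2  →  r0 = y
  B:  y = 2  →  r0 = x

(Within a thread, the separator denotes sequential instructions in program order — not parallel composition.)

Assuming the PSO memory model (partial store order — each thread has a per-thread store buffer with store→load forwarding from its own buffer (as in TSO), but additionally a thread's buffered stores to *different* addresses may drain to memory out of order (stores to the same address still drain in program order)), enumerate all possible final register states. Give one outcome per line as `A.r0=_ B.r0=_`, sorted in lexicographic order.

outcome vector order: (A.r0,B.r0)
|PSO outcomes| = 4

A.r0=0 B.r0=0
A.r0=0 B.r0=2
A.r0=2 B.r0=0
A.r0=2 B.r0=2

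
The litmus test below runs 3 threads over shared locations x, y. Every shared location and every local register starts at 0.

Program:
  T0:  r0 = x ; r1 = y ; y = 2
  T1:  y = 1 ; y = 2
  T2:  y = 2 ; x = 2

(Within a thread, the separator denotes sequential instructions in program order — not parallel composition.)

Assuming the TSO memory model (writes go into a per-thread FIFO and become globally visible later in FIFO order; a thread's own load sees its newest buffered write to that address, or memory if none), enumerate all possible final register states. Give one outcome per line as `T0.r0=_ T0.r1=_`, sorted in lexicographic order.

T0.r0=0 T0.r1=0
T0.r0=0 T0.r1=1
T0.r0=0 T0.r1=2
T0.r0=2 T0.r1=1
T0.r0=2 T0.r1=2

outcome vector order: (T0.r0,T0.r1)
|TSO outcomes| = 5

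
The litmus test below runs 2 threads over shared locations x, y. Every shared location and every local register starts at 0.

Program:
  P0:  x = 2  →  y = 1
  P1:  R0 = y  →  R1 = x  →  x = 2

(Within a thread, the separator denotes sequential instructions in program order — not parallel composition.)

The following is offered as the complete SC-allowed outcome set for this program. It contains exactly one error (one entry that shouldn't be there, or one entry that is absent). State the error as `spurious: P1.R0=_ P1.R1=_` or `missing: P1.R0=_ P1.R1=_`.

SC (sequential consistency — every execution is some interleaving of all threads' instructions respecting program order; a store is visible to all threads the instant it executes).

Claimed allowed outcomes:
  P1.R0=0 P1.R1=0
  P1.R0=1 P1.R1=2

outcome vector order: (P1.R0,P1.R1)
SC (3): 00, 02, 12
SC∖claimed = {02}

missing: P1.R0=0 P1.R1=2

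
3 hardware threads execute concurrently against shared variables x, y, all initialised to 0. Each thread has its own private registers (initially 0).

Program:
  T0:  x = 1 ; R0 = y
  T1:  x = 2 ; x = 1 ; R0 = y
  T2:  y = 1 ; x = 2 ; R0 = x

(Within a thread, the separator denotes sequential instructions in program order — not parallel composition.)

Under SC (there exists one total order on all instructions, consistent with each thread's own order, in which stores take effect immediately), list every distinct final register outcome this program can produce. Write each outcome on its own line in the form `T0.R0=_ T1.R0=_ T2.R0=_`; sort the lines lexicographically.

T0.R0=0 T1.R0=0 T2.R0=2
T0.R0=0 T1.R0=1 T2.R0=1
T0.R0=0 T1.R0=1 T2.R0=2
T0.R0=1 T1.R0=0 T2.R0=1
T0.R0=1 T1.R0=0 T2.R0=2
T0.R0=1 T1.R0=1 T2.R0=1
T0.R0=1 T1.R0=1 T2.R0=2

outcome vector order: (T0.R0,T1.R0,T2.R0)
|SC outcomes| = 7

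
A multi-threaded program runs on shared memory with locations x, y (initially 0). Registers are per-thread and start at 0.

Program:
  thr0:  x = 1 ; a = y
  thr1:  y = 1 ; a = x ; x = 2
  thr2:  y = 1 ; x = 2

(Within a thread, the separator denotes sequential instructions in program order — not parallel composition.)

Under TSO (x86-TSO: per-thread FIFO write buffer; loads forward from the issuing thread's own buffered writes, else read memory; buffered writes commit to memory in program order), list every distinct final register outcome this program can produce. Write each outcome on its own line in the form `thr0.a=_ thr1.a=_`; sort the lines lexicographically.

outcome vector order: (thr0.a,thr1.a)
|TSO outcomes| = 6

thr0.a=0 thr1.a=0
thr0.a=0 thr1.a=1
thr0.a=0 thr1.a=2
thr0.a=1 thr1.a=0
thr0.a=1 thr1.a=1
thr0.a=1 thr1.a=2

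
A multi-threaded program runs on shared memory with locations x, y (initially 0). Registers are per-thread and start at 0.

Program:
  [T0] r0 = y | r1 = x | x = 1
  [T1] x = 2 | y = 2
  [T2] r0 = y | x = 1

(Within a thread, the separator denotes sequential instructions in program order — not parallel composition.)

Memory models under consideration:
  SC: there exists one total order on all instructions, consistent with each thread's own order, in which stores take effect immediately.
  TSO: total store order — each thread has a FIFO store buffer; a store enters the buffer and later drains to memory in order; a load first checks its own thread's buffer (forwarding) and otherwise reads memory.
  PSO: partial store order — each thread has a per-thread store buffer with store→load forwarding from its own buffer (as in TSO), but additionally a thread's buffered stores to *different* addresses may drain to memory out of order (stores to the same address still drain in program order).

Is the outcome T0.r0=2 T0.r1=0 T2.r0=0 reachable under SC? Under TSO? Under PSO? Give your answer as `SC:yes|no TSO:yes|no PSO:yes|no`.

outcome vector order: (T0.r0,T0.r1,T2.r0)
SC (10): 000, 002, 010, 012, 020, 022, 210, 212, 220, 222
TSO (10): 000, 002, 010, 012, 020, 022, 210, 212, 220, 222
PSO (12): 000, 002, 010, 012, 020, 022, 200, 202, 210, 212, 220, 222
target 200 ∈ {PSO}

SC:no TSO:no PSO:yes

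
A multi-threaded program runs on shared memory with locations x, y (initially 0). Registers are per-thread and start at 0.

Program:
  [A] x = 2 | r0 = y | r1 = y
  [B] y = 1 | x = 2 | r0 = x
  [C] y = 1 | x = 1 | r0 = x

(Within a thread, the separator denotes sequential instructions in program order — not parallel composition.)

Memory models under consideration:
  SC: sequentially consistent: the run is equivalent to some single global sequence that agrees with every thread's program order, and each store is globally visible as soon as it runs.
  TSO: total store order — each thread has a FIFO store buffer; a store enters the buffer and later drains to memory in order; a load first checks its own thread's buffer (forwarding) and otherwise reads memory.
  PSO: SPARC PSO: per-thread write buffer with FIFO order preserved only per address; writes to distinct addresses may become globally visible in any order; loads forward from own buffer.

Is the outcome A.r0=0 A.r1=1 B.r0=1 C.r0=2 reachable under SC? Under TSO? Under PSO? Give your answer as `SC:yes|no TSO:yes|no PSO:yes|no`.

SC:no TSO:yes PSO:yes

outcome vector order: (A.r0,A.r1,B.r0,C.r0)
[SC] allowed = {0/0/1/1 0/0/2/1 0/0/2/2 0/1/1/1 0/1/2/1 0/1/2/2 1/1/1/1 1/1/1/2 1/1/2/1 1/1/2/2}
[TSO] allowed = {0/0/1/1 0/0/1/2 0/0/2/1 0/0/2/2 0/1/1/1 0/1/1/2 0/1/2/1 0/1/2/2 1/1/1/1 1/1/1/2 1/1/2/1 1/1/2/2}
[PSO] allowed = {0/0/1/1 0/0/1/2 0/0/2/1 0/0/2/2 0/1/1/1 0/1/1/2 0/1/2/1 0/1/2/2 1/1/1/1 1/1/1/2 1/1/2/1 1/1/2/2}
target 0/1/1/2 ∈ {TSO,PSO}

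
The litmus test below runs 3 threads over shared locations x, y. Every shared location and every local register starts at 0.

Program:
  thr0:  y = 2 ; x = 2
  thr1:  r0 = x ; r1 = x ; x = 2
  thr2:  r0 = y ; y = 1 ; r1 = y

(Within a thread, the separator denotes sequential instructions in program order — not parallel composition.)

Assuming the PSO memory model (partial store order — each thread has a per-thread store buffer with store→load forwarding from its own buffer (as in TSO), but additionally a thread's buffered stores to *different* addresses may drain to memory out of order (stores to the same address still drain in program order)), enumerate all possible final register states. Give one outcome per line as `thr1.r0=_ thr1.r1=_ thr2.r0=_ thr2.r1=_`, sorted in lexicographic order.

outcome vector order: (thr1.r0,thr1.r1,thr2.r0,thr2.r1)
|PSO outcomes| = 9

thr1.r0=0 thr1.r1=0 thr2.r0=0 thr2.r1=1
thr1.r0=0 thr1.r1=0 thr2.r0=0 thr2.r1=2
thr1.r0=0 thr1.r1=0 thr2.r0=2 thr2.r1=1
thr1.r0=0 thr1.r1=2 thr2.r0=0 thr2.r1=1
thr1.r0=0 thr1.r1=2 thr2.r0=0 thr2.r1=2
thr1.r0=0 thr1.r1=2 thr2.r0=2 thr2.r1=1
thr1.r0=2 thr1.r1=2 thr2.r0=0 thr2.r1=1
thr1.r0=2 thr1.r1=2 thr2.r0=0 thr2.r1=2
thr1.r0=2 thr1.r1=2 thr2.r0=2 thr2.r1=1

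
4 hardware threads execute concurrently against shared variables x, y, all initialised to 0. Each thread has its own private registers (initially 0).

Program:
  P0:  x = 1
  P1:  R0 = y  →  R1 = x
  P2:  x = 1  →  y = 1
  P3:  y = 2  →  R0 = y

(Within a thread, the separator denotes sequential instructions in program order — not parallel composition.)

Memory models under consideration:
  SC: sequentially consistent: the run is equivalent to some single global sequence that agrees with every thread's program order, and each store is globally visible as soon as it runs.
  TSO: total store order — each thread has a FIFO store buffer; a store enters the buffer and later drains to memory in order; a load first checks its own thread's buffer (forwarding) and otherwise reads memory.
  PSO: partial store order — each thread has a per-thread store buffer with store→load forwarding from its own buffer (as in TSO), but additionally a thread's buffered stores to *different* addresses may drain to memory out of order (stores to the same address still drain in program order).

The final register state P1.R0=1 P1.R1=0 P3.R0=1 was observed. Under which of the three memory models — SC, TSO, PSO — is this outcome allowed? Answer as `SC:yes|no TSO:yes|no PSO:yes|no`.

outcome vector order: (P1.R0,P1.R1,P3.R0)
under SC → <0 0 1>, <0 0 2>, <0 1 1>, <0 1 2>, <1 1 1>, <1 1 2>, <2 0 1>, <2 0 2>, <2 1 1>, <2 1 2>
under TSO → <0 0 1>, <0 0 2>, <0 1 1>, <0 1 2>, <1 1 1>, <1 1 2>, <2 0 1>, <2 0 2>, <2 1 1>, <2 1 2>
under PSO → <0 0 1>, <0 0 2>, <0 1 1>, <0 1 2>, <1 0 1>, <1 0 2>, <1 1 1>, <1 1 2>, <2 0 1>, <2 0 2>, <2 1 1>, <2 1 2>
target <1 0 1> ∈ {PSO}

SC:no TSO:no PSO:yes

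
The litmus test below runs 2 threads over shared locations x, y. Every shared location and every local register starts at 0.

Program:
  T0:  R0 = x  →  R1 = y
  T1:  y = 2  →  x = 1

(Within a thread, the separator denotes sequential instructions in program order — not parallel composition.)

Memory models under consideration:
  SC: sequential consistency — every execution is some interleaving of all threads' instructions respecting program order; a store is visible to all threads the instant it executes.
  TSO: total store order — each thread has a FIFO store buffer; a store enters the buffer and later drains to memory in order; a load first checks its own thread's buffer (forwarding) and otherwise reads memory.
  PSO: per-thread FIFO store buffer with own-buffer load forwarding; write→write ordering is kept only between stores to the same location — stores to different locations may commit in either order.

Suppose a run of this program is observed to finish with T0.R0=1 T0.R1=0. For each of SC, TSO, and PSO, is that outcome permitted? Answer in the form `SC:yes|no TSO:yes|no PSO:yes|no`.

outcome vector order: (T0.R0,T0.R1)
SC: 3 outcomes — {00, 02, 12}
TSO: 3 outcomes — {00, 02, 12}
PSO: 4 outcomes — {00, 02, 10, 12}
target 10 ∈ {PSO}

SC:no TSO:no PSO:yes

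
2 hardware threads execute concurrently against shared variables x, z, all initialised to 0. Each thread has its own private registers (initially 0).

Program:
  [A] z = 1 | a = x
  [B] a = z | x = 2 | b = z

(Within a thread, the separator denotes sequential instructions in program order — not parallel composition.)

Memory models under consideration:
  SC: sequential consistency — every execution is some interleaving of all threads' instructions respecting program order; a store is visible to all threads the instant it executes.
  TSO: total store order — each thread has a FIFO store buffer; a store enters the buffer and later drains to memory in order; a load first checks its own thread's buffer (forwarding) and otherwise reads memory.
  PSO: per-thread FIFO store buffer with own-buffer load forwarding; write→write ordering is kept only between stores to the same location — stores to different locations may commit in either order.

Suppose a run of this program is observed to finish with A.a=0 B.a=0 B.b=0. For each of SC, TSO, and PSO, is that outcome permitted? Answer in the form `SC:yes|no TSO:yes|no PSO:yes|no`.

outcome vector order: (A.a,B.a,B.b)
SC (5): 0/0/1 0/1/1 2/0/0 2/0/1 2/1/1
TSO (6): 0/0/0 0/0/1 0/1/1 2/0/0 2/0/1 2/1/1
PSO (6): 0/0/0 0/0/1 0/1/1 2/0/0 2/0/1 2/1/1
target 0/0/0 ∈ {TSO,PSO}

SC:no TSO:yes PSO:yes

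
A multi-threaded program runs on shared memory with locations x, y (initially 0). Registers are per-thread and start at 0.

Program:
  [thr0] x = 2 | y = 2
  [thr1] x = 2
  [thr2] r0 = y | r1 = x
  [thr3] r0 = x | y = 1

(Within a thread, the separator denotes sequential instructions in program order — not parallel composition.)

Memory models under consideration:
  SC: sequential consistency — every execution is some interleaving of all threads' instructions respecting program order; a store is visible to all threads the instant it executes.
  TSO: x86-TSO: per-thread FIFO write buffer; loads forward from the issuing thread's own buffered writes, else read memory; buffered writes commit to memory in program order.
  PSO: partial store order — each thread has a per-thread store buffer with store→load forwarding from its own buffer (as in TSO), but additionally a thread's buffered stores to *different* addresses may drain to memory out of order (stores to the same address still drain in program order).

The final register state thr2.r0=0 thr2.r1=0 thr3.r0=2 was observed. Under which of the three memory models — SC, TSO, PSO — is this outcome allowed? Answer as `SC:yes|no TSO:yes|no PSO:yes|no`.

outcome vector order: (thr2.r0,thr2.r1,thr3.r0)
under SC → (0,0,0), (0,0,2), (0,2,0), (0,2,2), (1,0,0), (1,2,0), (1,2,2), (2,2,0), (2,2,2)
under TSO → (0,0,0), (0,0,2), (0,2,0), (0,2,2), (1,0,0), (1,2,0), (1,2,2), (2,2,0), (2,2,2)
under PSO → (0,0,0), (0,0,2), (0,2,0), (0,2,2), (1,0,0), (1,2,0), (1,2,2), (2,0,0), (2,0,2), (2,2,0), (2,2,2)
target (0,0,2) ∈ {SC,TSO,PSO}

SC:yes TSO:yes PSO:yes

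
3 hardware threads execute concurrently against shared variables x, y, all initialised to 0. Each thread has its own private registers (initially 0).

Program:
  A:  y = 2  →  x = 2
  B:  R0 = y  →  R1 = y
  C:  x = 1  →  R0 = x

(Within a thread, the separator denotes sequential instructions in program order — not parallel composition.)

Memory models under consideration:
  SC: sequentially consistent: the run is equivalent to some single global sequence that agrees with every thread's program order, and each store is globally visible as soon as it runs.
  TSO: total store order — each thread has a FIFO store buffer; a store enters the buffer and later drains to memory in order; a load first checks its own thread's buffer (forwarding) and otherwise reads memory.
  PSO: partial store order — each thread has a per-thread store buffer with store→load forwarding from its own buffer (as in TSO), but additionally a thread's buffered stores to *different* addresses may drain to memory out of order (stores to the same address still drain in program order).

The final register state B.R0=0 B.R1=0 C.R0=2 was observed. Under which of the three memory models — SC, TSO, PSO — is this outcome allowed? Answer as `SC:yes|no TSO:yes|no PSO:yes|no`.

outcome vector order: (B.R0,B.R1,C.R0)
SC (6): 001, 002, 021, 022, 221, 222
TSO (6): 001, 002, 021, 022, 221, 222
PSO (6): 001, 002, 021, 022, 221, 222
target 002 ∈ {SC,TSO,PSO}

SC:yes TSO:yes PSO:yes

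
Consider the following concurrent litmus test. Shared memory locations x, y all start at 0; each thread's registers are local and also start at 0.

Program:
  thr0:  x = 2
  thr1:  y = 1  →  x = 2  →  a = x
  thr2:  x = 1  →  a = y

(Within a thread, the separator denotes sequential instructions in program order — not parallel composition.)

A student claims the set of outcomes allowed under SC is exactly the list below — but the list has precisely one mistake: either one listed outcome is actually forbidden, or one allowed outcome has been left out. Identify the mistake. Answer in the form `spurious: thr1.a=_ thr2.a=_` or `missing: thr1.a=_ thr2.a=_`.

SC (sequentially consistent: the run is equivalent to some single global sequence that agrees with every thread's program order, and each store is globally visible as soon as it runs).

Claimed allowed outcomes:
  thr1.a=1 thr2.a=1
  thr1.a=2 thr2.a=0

missing: thr1.a=2 thr2.a=1

outcome vector order: (thr1.a,thr2.a)
SC: 3 outcomes — {(1,1); (2,0); (2,1)}
SC∖claimed = {(2,1)}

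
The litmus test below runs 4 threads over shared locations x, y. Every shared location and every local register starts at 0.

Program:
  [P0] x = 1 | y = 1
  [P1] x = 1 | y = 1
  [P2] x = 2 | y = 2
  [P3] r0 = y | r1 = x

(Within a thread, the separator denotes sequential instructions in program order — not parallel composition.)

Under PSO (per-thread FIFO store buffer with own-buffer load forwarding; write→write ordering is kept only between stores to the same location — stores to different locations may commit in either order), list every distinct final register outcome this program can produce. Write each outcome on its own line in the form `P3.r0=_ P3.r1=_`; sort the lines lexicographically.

outcome vector order: (P3.r0,P3.r1)
|PSO outcomes| = 9

P3.r0=0 P3.r1=0
P3.r0=0 P3.r1=1
P3.r0=0 P3.r1=2
P3.r0=1 P3.r1=0
P3.r0=1 P3.r1=1
P3.r0=1 P3.r1=2
P3.r0=2 P3.r1=0
P3.r0=2 P3.r1=1
P3.r0=2 P3.r1=2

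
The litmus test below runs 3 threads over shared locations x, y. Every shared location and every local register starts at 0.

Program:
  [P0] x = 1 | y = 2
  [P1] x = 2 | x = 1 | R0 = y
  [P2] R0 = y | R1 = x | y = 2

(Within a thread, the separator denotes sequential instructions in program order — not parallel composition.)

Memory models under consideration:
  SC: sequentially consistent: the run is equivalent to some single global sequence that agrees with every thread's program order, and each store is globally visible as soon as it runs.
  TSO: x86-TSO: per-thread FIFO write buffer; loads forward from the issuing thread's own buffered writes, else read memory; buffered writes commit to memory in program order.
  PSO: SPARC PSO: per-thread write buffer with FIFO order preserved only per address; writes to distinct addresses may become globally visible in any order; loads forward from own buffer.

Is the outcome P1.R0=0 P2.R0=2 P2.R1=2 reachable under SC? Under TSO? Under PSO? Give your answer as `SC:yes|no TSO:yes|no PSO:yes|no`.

outcome vector order: (P1.R0,P2.R0,P2.R1)
[SC] allowed = {<0 0 0>; <0 0 1>; <0 0 2>; <0 2 1>; <2 0 0>; <2 0 1>; <2 0 2>; <2 2 1>; <2 2 2>}
[TSO] allowed = {<0 0 0>; <0 0 1>; <0 0 2>; <0 2 1>; <0 2 2>; <2 0 0>; <2 0 1>; <2 0 2>; <2 2 1>; <2 2 2>}
[PSO] allowed = {<0 0 0>; <0 0 1>; <0 0 2>; <0 2 0>; <0 2 1>; <0 2 2>; <2 0 0>; <2 0 1>; <2 0 2>; <2 2 0>; <2 2 1>; <2 2 2>}
target <0 2 2> ∈ {TSO,PSO}

SC:no TSO:yes PSO:yes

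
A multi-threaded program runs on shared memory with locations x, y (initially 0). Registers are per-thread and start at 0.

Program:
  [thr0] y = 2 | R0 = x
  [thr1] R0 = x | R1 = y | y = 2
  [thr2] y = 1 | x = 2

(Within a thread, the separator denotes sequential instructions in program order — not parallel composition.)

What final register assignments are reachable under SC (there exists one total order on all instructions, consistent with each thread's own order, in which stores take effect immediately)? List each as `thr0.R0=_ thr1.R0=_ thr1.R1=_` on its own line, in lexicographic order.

outcome vector order: (thr0.R0,thr1.R0,thr1.R1)
|SC outcomes| = 10

thr0.R0=0 thr1.R0=0 thr1.R1=0
thr0.R0=0 thr1.R0=0 thr1.R1=1
thr0.R0=0 thr1.R0=0 thr1.R1=2
thr0.R0=0 thr1.R0=2 thr1.R1=1
thr0.R0=0 thr1.R0=2 thr1.R1=2
thr0.R0=2 thr1.R0=0 thr1.R1=0
thr0.R0=2 thr1.R0=0 thr1.R1=1
thr0.R0=2 thr1.R0=0 thr1.R1=2
thr0.R0=2 thr1.R0=2 thr1.R1=1
thr0.R0=2 thr1.R0=2 thr1.R1=2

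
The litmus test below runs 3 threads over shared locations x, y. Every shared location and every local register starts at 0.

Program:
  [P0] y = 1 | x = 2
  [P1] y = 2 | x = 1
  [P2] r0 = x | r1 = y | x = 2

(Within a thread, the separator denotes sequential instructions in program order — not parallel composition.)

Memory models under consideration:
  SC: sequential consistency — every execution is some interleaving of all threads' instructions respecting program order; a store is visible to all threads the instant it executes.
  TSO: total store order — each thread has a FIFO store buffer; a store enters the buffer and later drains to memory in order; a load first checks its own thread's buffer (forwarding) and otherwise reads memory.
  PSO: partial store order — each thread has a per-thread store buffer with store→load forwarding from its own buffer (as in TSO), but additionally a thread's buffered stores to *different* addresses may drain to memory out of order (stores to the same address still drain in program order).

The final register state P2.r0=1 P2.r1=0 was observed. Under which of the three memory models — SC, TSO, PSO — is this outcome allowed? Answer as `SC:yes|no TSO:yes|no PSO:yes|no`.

SC:no TSO:no PSO:yes

outcome vector order: (P2.r0,P2.r1)
under SC → <0 0>; <0 1>; <0 2>; <1 1>; <1 2>; <2 1>; <2 2>
under TSO → <0 0>; <0 1>; <0 2>; <1 1>; <1 2>; <2 1>; <2 2>
under PSO → <0 0>; <0 1>; <0 2>; <1 0>; <1 1>; <1 2>; <2 0>; <2 1>; <2 2>
target <1 0> ∈ {PSO}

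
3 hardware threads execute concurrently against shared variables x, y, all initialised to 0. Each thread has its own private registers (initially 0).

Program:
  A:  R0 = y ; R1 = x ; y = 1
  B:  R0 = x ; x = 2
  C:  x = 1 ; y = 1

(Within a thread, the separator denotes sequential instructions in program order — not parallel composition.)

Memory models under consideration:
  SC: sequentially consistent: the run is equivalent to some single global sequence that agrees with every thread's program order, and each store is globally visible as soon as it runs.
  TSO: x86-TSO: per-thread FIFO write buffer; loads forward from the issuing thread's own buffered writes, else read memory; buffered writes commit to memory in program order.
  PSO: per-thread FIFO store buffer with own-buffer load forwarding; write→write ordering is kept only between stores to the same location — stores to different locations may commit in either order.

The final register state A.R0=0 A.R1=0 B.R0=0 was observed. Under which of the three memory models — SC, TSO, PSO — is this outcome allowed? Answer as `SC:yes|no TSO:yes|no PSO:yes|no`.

SC:yes TSO:yes PSO:yes

outcome vector order: (A.R0,A.R1,B.R0)
under SC → (0,0,0), (0,0,1), (0,1,0), (0,1,1), (0,2,0), (0,2,1), (1,1,0), (1,1,1), (1,2,0), (1,2,1)
under TSO → (0,0,0), (0,0,1), (0,1,0), (0,1,1), (0,2,0), (0,2,1), (1,1,0), (1,1,1), (1,2,0), (1,2,1)
under PSO → (0,0,0), (0,0,1), (0,1,0), (0,1,1), (0,2,0), (0,2,1), (1,0,0), (1,0,1), (1,1,0), (1,1,1), (1,2,0), (1,2,1)
target (0,0,0) ∈ {SC,TSO,PSO}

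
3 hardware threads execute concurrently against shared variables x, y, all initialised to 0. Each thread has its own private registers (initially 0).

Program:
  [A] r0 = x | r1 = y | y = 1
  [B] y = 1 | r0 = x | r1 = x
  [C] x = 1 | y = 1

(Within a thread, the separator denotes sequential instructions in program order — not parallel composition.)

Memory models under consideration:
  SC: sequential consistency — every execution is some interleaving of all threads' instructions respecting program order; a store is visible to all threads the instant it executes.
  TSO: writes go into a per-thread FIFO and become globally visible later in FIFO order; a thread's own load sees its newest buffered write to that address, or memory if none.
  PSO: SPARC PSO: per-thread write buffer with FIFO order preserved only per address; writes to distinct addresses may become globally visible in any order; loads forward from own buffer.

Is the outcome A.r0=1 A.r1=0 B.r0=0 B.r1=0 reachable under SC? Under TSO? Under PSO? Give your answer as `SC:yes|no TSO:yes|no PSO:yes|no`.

SC:no TSO:yes PSO:yes

outcome vector order: (A.r0,A.r1,B.r0,B.r1)
[SC] allowed = {(0,0,0,0); (0,0,0,1); (0,0,1,1); (0,1,0,0); (0,1,0,1); (0,1,1,1); (1,0,1,1); (1,1,0,0); (1,1,0,1); (1,1,1,1)}
[TSO] allowed = {(0,0,0,0); (0,0,0,1); (0,0,1,1); (0,1,0,0); (0,1,0,1); (0,1,1,1); (1,0,0,0); (1,0,0,1); (1,0,1,1); (1,1,0,0); (1,1,0,1); (1,1,1,1)}
[PSO] allowed = {(0,0,0,0); (0,0,0,1); (0,0,1,1); (0,1,0,0); (0,1,0,1); (0,1,1,1); (1,0,0,0); (1,0,0,1); (1,0,1,1); (1,1,0,0); (1,1,0,1); (1,1,1,1)}
target (1,0,0,0) ∈ {TSO,PSO}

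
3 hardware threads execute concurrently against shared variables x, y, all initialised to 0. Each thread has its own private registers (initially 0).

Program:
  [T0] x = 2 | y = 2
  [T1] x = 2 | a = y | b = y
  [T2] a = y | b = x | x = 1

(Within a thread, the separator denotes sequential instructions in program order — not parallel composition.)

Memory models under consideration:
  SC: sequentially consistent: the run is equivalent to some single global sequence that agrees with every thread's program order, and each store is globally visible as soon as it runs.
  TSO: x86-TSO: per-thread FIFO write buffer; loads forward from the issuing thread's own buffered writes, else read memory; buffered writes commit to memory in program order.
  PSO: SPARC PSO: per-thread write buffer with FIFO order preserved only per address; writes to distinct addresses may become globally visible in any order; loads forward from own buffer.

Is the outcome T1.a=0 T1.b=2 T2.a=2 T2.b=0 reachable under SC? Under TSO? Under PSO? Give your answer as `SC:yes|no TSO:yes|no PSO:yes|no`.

SC:no TSO:no PSO:yes

outcome vector order: (T1.a,T1.b,T2.a,T2.b)
SC: 9 outcomes — {0000 0002 0022 0200 0202 0222 2200 2202 2222}
TSO: 9 outcomes — {0000 0002 0022 0200 0202 0222 2200 2202 2222}
PSO: 12 outcomes — {0000 0002 0020 0022 0200 0202 0220 0222 2200 2202 2220 2222}
target 0220 ∈ {PSO}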